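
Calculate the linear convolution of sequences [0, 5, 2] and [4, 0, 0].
y[0] = 0×4 = 0; y[1] = 0×0 + 5×4 = 20; y[2] = 0×0 + 5×0 + 2×4 = 8; y[3] = 5×0 + 2×0 = 0; y[4] = 2×0 = 0

[0, 20, 8, 0, 0]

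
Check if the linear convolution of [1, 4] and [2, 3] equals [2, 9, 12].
Recompute linear convolution of [1, 4] and [2, 3]: y[0] = 1×2 = 2; y[1] = 1×3 + 4×2 = 11; y[2] = 4×3 = 12 → [2, 11, 12]. Compare to given [2, 9, 12]: they differ at index 1: given 9, correct 11, so answer: No

No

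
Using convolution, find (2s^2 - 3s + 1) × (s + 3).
Ascending coefficients: a = [1, -3, 2], b = [3, 1]. c[0] = 1×3 = 3; c[1] = 1×1 + -3×3 = -8; c[2] = -3×1 + 2×3 = 3; c[3] = 2×1 = 2. Result coefficients: [3, -8, 3, 2] → 2s^3 + 3s^2 - 8s + 3

2s^3 + 3s^2 - 8s + 3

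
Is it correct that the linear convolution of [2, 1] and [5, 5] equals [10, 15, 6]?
Recompute linear convolution of [2, 1] and [5, 5]: y[0] = 2×5 = 10; y[1] = 2×5 + 1×5 = 15; y[2] = 1×5 = 5 → [10, 15, 5]. Compare to given [10, 15, 6]: they differ at index 2: given 6, correct 5, so answer: No

No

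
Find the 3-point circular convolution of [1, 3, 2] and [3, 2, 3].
Use y[k] = Σ_j f[j]·g[(k-j) mod 3]. y[0] = 1×3 + 3×3 + 2×2 = 16; y[1] = 1×2 + 3×3 + 2×3 = 17; y[2] = 1×3 + 3×2 + 2×3 = 15. Result: [16, 17, 15]

[16, 17, 15]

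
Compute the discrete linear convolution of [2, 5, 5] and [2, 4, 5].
y[0] = 2×2 = 4; y[1] = 2×4 + 5×2 = 18; y[2] = 2×5 + 5×4 + 5×2 = 40; y[3] = 5×5 + 5×4 = 45; y[4] = 5×5 = 25

[4, 18, 40, 45, 25]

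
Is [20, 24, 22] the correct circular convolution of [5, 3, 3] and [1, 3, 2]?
Recompute circular convolution of [5, 3, 3] and [1, 3, 2]: y[0] = 5×1 + 3×2 + 3×3 = 20; y[1] = 5×3 + 3×1 + 3×2 = 24; y[2] = 5×2 + 3×3 + 3×1 = 22 → [20, 24, 22]. Given [20, 24, 22] matches, so answer: Yes

Yes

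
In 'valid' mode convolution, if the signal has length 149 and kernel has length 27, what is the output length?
'Valid' mode counts only positions where the kernel fully overlaps the signal: m - n + 1 = 149 - 27 + 1 = 123

123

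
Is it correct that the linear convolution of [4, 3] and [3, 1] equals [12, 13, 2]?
Recompute linear convolution of [4, 3] and [3, 1]: y[0] = 4×3 = 12; y[1] = 4×1 + 3×3 = 13; y[2] = 3×1 = 3 → [12, 13, 3]. Compare to given [12, 13, 2]: they differ at index 2: given 2, correct 3, so answer: No

No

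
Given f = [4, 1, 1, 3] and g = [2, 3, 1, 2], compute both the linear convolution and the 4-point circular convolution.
Linear: y_lin[0] = 4×2 = 8; y_lin[1] = 4×3 + 1×2 = 14; y_lin[2] = 4×1 + 1×3 + 1×2 = 9; y_lin[3] = 4×2 + 1×1 + 1×3 + 3×2 = 18; y_lin[4] = 1×2 + 1×1 + 3×3 = 12; y_lin[5] = 1×2 + 3×1 = 5; y_lin[6] = 3×2 = 6 → [8, 14, 9, 18, 12, 5, 6]. Circular (length 4): y[0] = 4×2 + 1×2 + 1×1 + 3×3 = 20; y[1] = 4×3 + 1×2 + 1×2 + 3×1 = 19; y[2] = 4×1 + 1×3 + 1×2 + 3×2 = 15; y[3] = 4×2 + 1×1 + 1×3 + 3×2 = 18 → [20, 19, 15, 18]

Linear: [8, 14, 9, 18, 12, 5, 6], Circular: [20, 19, 15, 18]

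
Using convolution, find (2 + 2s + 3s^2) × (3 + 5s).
Ascending coefficients: a = [2, 2, 3], b = [3, 5]. c[0] = 2×3 = 6; c[1] = 2×5 + 2×3 = 16; c[2] = 2×5 + 3×3 = 19; c[3] = 3×5 = 15. Result coefficients: [6, 16, 19, 15] → 6 + 16s + 19s^2 + 15s^3

6 + 16s + 19s^2 + 15s^3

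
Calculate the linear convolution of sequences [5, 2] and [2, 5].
y[0] = 5×2 = 10; y[1] = 5×5 + 2×2 = 29; y[2] = 2×5 = 10

[10, 29, 10]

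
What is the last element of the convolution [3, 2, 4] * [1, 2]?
Use y[k] = Σ_i a[i]·b[k-i] at k=3. y[3] = 4×2 = 8

8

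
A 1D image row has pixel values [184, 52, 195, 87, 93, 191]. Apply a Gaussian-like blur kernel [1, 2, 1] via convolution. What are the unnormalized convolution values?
Convolve image row [184, 52, 195, 87, 93, 191] with kernel [1, 2, 1]: y[0] = 184×1 = 184; y[1] = 184×2 + 52×1 = 420; y[2] = 184×1 + 52×2 + 195×1 = 483; y[3] = 52×1 + 195×2 + 87×1 = 529; y[4] = 195×1 + 87×2 + 93×1 = 462; y[5] = 87×1 + 93×2 + 191×1 = 464; y[6] = 93×1 + 191×2 = 475; y[7] = 191×1 = 191 → [184, 420, 483, 529, 462, 464, 475, 191]. Normalization factor = sum(kernel) = 4.

[184, 420, 483, 529, 462, 464, 475, 191]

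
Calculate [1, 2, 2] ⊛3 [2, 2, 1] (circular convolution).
Use y[k] = Σ_j f[j]·g[(k-j) mod 3]. y[0] = 1×2 + 2×1 + 2×2 = 8; y[1] = 1×2 + 2×2 + 2×1 = 8; y[2] = 1×1 + 2×2 + 2×2 = 9. Result: [8, 8, 9]

[8, 8, 9]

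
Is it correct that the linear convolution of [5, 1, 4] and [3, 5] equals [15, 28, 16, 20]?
Recompute linear convolution of [5, 1, 4] and [3, 5]: y[0] = 5×3 = 15; y[1] = 5×5 + 1×3 = 28; y[2] = 1×5 + 4×3 = 17; y[3] = 4×5 = 20 → [15, 28, 17, 20]. Compare to given [15, 28, 16, 20]: they differ at index 2: given 16, correct 17, so answer: No

No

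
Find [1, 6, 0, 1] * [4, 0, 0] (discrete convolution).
y[0] = 1×4 = 4; y[1] = 1×0 + 6×4 = 24; y[2] = 1×0 + 6×0 + 0×4 = 0; y[3] = 6×0 + 0×0 + 1×4 = 4; y[4] = 0×0 + 1×0 = 0; y[5] = 1×0 = 0

[4, 24, 0, 4, 0, 0]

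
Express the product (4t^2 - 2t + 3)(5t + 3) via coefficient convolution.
Ascending coefficients: a = [3, -2, 4], b = [3, 5]. c[0] = 3×3 = 9; c[1] = 3×5 + -2×3 = 9; c[2] = -2×5 + 4×3 = 2; c[3] = 4×5 = 20. Result coefficients: [9, 9, 2, 20] → 20t^3 + 2t^2 + 9t + 9

20t^3 + 2t^2 + 9t + 9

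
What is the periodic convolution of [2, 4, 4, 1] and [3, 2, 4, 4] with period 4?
Use y[k] = Σ_j a[j]·b[(k-j) mod 4]. y[0] = 2×3 + 4×4 + 4×4 + 1×2 = 40; y[1] = 2×2 + 4×3 + 4×4 + 1×4 = 36; y[2] = 2×4 + 4×2 + 4×3 + 1×4 = 32; y[3] = 2×4 + 4×4 + 4×2 + 1×3 = 35. Result: [40, 36, 32, 35]

[40, 36, 32, 35]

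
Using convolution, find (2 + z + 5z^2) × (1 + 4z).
Ascending coefficients: a = [2, 1, 5], b = [1, 4]. c[0] = 2×1 = 2; c[1] = 2×4 + 1×1 = 9; c[2] = 1×4 + 5×1 = 9; c[3] = 5×4 = 20. Result coefficients: [2, 9, 9, 20] → 2 + 9z + 9z^2 + 20z^3

2 + 9z + 9z^2 + 20z^3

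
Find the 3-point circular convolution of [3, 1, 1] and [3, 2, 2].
Use y[k] = Σ_j s[j]·t[(k-j) mod 3]. y[0] = 3×3 + 1×2 + 1×2 = 13; y[1] = 3×2 + 1×3 + 1×2 = 11; y[2] = 3×2 + 1×2 + 1×3 = 11. Result: [13, 11, 11]

[13, 11, 11]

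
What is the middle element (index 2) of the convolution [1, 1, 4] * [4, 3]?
Use y[k] = Σ_i a[i]·b[k-i] at k=2. y[2] = 1×3 + 4×4 = 19

19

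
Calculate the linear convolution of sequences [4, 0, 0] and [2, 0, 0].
y[0] = 4×2 = 8; y[1] = 4×0 + 0×2 = 0; y[2] = 4×0 + 0×0 + 0×2 = 0; y[3] = 0×0 + 0×0 = 0; y[4] = 0×0 = 0

[8, 0, 0, 0, 0]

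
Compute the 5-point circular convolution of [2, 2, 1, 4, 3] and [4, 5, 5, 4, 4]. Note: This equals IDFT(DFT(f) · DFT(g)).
Either evaluate y[k] = Σ_j f[j]·g[(k-j) mod 5] directly, or use IDFT(DFT(f) · DFT(g)). y[0] = 2×4 + 2×4 + 1×4 + 4×5 + 3×5 = 55; y[1] = 2×5 + 2×4 + 1×4 + 4×4 + 3×5 = 53; y[2] = 2×5 + 2×5 + 1×4 + 4×4 + 3×4 = 52; y[3] = 2×4 + 2×5 + 1×5 + 4×4 + 3×4 = 51; y[4] = 2×4 + 2×4 + 1×5 + 4×5 + 3×4 = 53. Result: [55, 53, 52, 51, 53]

[55, 53, 52, 51, 53]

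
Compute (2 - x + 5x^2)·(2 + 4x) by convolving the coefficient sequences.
Ascending coefficients: a = [2, -1, 5], b = [2, 4]. c[0] = 2×2 = 4; c[1] = 2×4 + -1×2 = 6; c[2] = -1×4 + 5×2 = 6; c[3] = 5×4 = 20. Result coefficients: [4, 6, 6, 20] → 4 + 6x + 6x^2 + 20x^3

4 + 6x + 6x^2 + 20x^3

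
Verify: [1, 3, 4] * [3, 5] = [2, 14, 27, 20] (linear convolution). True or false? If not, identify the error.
Recompute linear convolution of [1, 3, 4] and [3, 5]: y[0] = 1×3 = 3; y[1] = 1×5 + 3×3 = 14; y[2] = 3×5 + 4×3 = 27; y[3] = 4×5 = 20 → [3, 14, 27, 20]. Compare to given [2, 14, 27, 20]: they differ at index 0: given 2, correct 3, so answer: No

No. Error at index 0: given 2, correct 3.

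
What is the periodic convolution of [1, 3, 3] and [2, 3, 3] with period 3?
Use y[k] = Σ_j f[j]·g[(k-j) mod 3]. y[0] = 1×2 + 3×3 + 3×3 = 20; y[1] = 1×3 + 3×2 + 3×3 = 18; y[2] = 1×3 + 3×3 + 3×2 = 18. Result: [20, 18, 18]

[20, 18, 18]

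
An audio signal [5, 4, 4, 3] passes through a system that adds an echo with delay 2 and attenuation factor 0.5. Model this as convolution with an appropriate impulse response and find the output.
Direct-path + delayed-attenuated-path model → impulse response h = [1, 0, 0.5] (1 at lag 0, 0.5 at lag 2). Output y[n] = x[n] + 0.5·x[n - 2] (with x[n] = 0 outside 0..3): y[0] = 5 + 0.5×0 = 5; y[1] = 4 + 0.5×0 = 4; y[2] = 4 + 0.5×5 = 6.5; y[3] = 3 + 0.5×4 = 5.0; y[4] = 0 + 0.5×4 = 2.0; y[5] = 0 + 0.5×3 = 1.5. So y = [5, 4, 6.5, 5.0, 2.0, 1.5]

[5, 4, 6.5, 5.0, 2.0, 1.5]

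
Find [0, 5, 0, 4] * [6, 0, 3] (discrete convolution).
y[0] = 0×6 = 0; y[1] = 0×0 + 5×6 = 30; y[2] = 0×3 + 5×0 + 0×6 = 0; y[3] = 5×3 + 0×0 + 4×6 = 39; y[4] = 0×3 + 4×0 = 0; y[5] = 4×3 = 12

[0, 30, 0, 39, 0, 12]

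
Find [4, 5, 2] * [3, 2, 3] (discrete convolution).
y[0] = 4×3 = 12; y[1] = 4×2 + 5×3 = 23; y[2] = 4×3 + 5×2 + 2×3 = 28; y[3] = 5×3 + 2×2 = 19; y[4] = 2×3 = 6

[12, 23, 28, 19, 6]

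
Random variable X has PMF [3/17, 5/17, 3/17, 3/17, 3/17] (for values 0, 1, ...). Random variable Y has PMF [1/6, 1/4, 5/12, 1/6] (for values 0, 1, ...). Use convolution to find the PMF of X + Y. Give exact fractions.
P(X+Y=k) = Σ_i P(X=i)·P(Y=k-i) — a convolution of [3/17, 5/17, 3/17, 3/17, 3/17] and [1/6, 1/4, 5/12, 1/6]. P(X+Y=0) = (3/17)×(1/6) = 1/34; P(X+Y=1) = (3/17)×(1/4) + (5/17)×(1/6) = 3/68 + 5/102 = 19/204; P(X+Y=2) = (3/17)×(5/12) + (5/17)×(1/4) + (3/17)×(1/6) = 5/68 + 5/68 + 1/34 = 3/17; P(X+Y=3) = (3/17)×(1/6) + (5/17)×(5/12) + (3/17)×(1/4) + (3/17)×(1/6) = 1/34 + 25/204 + 3/68 + 1/34 = 23/102; P(X+Y=4) = (5/17)×(1/6) + (3/17)×(5/12) + (3/17)×(1/4) + (3/17)×(1/6) = 5/102 + 5/68 + 3/68 + 1/34 = 10/51; P(X+Y=5) = (3/17)×(1/6) + (3/17)×(5/12) + (3/17)×(1/4) = 1/34 + 5/68 + 3/68 = 5/34; P(X+Y=6) = (3/17)×(1/6) + (3/17)×(5/12) = 1/34 + 5/68 = 7/68; P(X+Y=7) = (3/17)×(1/6) = 1/34. PMF: [1/34, 19/204, 3/17, 23/102, 10/51, 5/34, 7/68, 1/34] (sums to 1 ✓)

[1/34, 19/204, 3/17, 23/102, 10/51, 5/34, 7/68, 1/34]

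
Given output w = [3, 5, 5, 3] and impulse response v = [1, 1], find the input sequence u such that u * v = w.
Deconvolve w=[3, 5, 5, 3] by v=[1, 1]. Since v[0]=1, solve forward: u[0] = w[0] / 1 = 3; u[1] = (w[1] - 3×1) / 1 = 2; u[2] = (w[2] - 2×1) / 1 = 3. So u = [3, 2, 3]. Check by forward convolution: w[0] = 3×1 = 3; w[1] = 3×1 + 2×1 = 5; w[2] = 2×1 + 3×1 = 5; w[3] = 3×1 = 3

[3, 2, 3]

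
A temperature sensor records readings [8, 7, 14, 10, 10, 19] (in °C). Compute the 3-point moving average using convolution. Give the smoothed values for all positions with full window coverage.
3-point moving average kernel = [1, 1, 1]. Apply in 'valid' mode (full window coverage): avg[0] = (8 + 7 + 14) / 3 = 9.67; avg[1] = (7 + 14 + 10) / 3 = 10.33; avg[2] = (14 + 10 + 10) / 3 = 11.33; avg[3] = (10 + 10 + 19) / 3 = 13.0. Smoothed values: [9.67, 10.33, 11.33, 13.0]

[9.67, 10.33, 11.33, 13.0]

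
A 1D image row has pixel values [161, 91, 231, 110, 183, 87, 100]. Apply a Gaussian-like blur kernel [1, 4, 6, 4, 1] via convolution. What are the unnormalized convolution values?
Convolve image row [161, 91, 231, 110, 183, 87, 100] with kernel [1, 4, 6, 4, 1]: y[0] = 161×1 = 161; y[1] = 161×4 + 91×1 = 735; y[2] = 161×6 + 91×4 + 231×1 = 1561; y[3] = 161×4 + 91×6 + 231×4 + 110×1 = 2224; y[4] = 161×1 + 91×4 + 231×6 + 110×4 + 183×1 = 2534; y[5] = 91×1 + 231×4 + 110×6 + 183×4 + 87×1 = 2494; y[6] = 231×1 + 110×4 + 183×6 + 87×4 + 100×1 = 2217; y[7] = 110×1 + 183×4 + 87×6 + 100×4 = 1764; y[8] = 183×1 + 87×4 + 100×6 = 1131; y[9] = 87×1 + 100×4 = 487; y[10] = 100×1 = 100 → [161, 735, 1561, 2224, 2534, 2494, 2217, 1764, 1131, 487, 100]. Normalization factor = sum(kernel) = 16.

[161, 735, 1561, 2224, 2534, 2494, 2217, 1764, 1131, 487, 100]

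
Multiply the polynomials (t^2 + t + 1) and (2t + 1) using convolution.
Ascending coefficients: a = [1, 1, 1], b = [1, 2]. c[0] = 1×1 = 1; c[1] = 1×2 + 1×1 = 3; c[2] = 1×2 + 1×1 = 3; c[3] = 1×2 = 2. Result coefficients: [1, 3, 3, 2] → 2t^3 + 3t^2 + 3t + 1

2t^3 + 3t^2 + 3t + 1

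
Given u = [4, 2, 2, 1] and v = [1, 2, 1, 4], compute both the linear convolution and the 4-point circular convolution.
Linear: y_lin[0] = 4×1 = 4; y_lin[1] = 4×2 + 2×1 = 10; y_lin[2] = 4×1 + 2×2 + 2×1 = 10; y_lin[3] = 4×4 + 2×1 + 2×2 + 1×1 = 23; y_lin[4] = 2×4 + 2×1 + 1×2 = 12; y_lin[5] = 2×4 + 1×1 = 9; y_lin[6] = 1×4 = 4 → [4, 10, 10, 23, 12, 9, 4]. Circular (length 4): y[0] = 4×1 + 2×4 + 2×1 + 1×2 = 16; y[1] = 4×2 + 2×1 + 2×4 + 1×1 = 19; y[2] = 4×1 + 2×2 + 2×1 + 1×4 = 14; y[3] = 4×4 + 2×1 + 2×2 + 1×1 = 23 → [16, 19, 14, 23]

Linear: [4, 10, 10, 23, 12, 9, 4], Circular: [16, 19, 14, 23]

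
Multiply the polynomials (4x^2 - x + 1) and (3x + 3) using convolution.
Ascending coefficients: a = [1, -1, 4], b = [3, 3]. c[0] = 1×3 = 3; c[1] = 1×3 + -1×3 = 0; c[2] = -1×3 + 4×3 = 9; c[3] = 4×3 = 12. Result coefficients: [3, 0, 9, 12] → 12x^3 + 9x^2 + 3

12x^3 + 9x^2 + 3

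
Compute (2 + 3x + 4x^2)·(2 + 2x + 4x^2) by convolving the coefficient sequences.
Ascending coefficients: a = [2, 3, 4], b = [2, 2, 4]. c[0] = 2×2 = 4; c[1] = 2×2 + 3×2 = 10; c[2] = 2×4 + 3×2 + 4×2 = 22; c[3] = 3×4 + 4×2 = 20; c[4] = 4×4 = 16. Result coefficients: [4, 10, 22, 20, 16] → 4 + 10x + 22x^2 + 20x^3 + 16x^4

4 + 10x + 22x^2 + 20x^3 + 16x^4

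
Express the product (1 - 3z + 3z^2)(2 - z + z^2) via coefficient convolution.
Ascending coefficients: a = [1, -3, 3], b = [2, -1, 1]. c[0] = 1×2 = 2; c[1] = 1×-1 + -3×2 = -7; c[2] = 1×1 + -3×-1 + 3×2 = 10; c[3] = -3×1 + 3×-1 = -6; c[4] = 3×1 = 3. Result coefficients: [2, -7, 10, -6, 3] → 2 - 7z + 10z^2 - 6z^3 + 3z^4

2 - 7z + 10z^2 - 6z^3 + 3z^4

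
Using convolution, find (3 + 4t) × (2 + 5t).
Ascending coefficients: a = [3, 4], b = [2, 5]. c[0] = 3×2 = 6; c[1] = 3×5 + 4×2 = 23; c[2] = 4×5 = 20. Result coefficients: [6, 23, 20] → 6 + 23t + 20t^2

6 + 23t + 20t^2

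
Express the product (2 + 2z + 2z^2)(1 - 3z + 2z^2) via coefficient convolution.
Ascending coefficients: a = [2, 2, 2], b = [1, -3, 2]. c[0] = 2×1 = 2; c[1] = 2×-3 + 2×1 = -4; c[2] = 2×2 + 2×-3 + 2×1 = 0; c[3] = 2×2 + 2×-3 = -2; c[4] = 2×2 = 4. Result coefficients: [2, -4, 0, -2, 4] → 2 - 4z - 2z^3 + 4z^4

2 - 4z - 2z^3 + 4z^4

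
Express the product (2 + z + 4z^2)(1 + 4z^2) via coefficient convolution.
Ascending coefficients: a = [2, 1, 4], b = [1, 0, 4]. c[0] = 2×1 = 2; c[1] = 2×0 + 1×1 = 1; c[2] = 2×4 + 1×0 + 4×1 = 12; c[3] = 1×4 + 4×0 = 4; c[4] = 4×4 = 16. Result coefficients: [2, 1, 12, 4, 16] → 2 + z + 12z^2 + 4z^3 + 16z^4

2 + z + 12z^2 + 4z^3 + 16z^4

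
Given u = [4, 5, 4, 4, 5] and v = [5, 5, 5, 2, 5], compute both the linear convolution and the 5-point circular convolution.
Linear: y_lin[0] = 4×5 = 20; y_lin[1] = 4×5 + 5×5 = 45; y_lin[2] = 4×5 + 5×5 + 4×5 = 65; y_lin[3] = 4×2 + 5×5 + 4×5 + 4×5 = 73; y_lin[4] = 4×5 + 5×2 + 4×5 + 4×5 + 5×5 = 95; y_lin[5] = 5×5 + 4×2 + 4×5 + 5×5 = 78; y_lin[6] = 4×5 + 4×2 + 5×5 = 53; y_lin[7] = 4×5 + 5×2 = 30; y_lin[8] = 5×5 = 25 → [20, 45, 65, 73, 95, 78, 53, 30, 25]. Circular (length 5): y[0] = 4×5 + 5×5 + 4×2 + 4×5 + 5×5 = 98; y[1] = 4×5 + 5×5 + 4×5 + 4×2 + 5×5 = 98; y[2] = 4×5 + 5×5 + 4×5 + 4×5 + 5×2 = 95; y[3] = 4×2 + 5×5 + 4×5 + 4×5 + 5×5 = 98; y[4] = 4×5 + 5×2 + 4×5 + 4×5 + 5×5 = 95 → [98, 98, 95, 98, 95]

Linear: [20, 45, 65, 73, 95, 78, 53, 30, 25], Circular: [98, 98, 95, 98, 95]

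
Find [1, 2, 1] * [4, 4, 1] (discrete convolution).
y[0] = 1×4 = 4; y[1] = 1×4 + 2×4 = 12; y[2] = 1×1 + 2×4 + 1×4 = 13; y[3] = 2×1 + 1×4 = 6; y[4] = 1×1 = 1

[4, 12, 13, 6, 1]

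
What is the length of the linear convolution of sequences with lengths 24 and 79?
Linear/full convolution length: m + n - 1 = 24 + 79 - 1 = 102

102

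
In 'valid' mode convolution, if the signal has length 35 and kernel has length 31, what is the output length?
'Valid' mode counts only positions where the kernel fully overlaps the signal: m - n + 1 = 35 - 31 + 1 = 5

5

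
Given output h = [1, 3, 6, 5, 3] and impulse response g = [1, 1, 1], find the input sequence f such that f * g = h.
Deconvolve h=[1, 3, 6, 5, 3] by g=[1, 1, 1]. Since g[0]=1, solve forward: f[0] = h[0] / 1 = 1; f[1] = (h[1] - 1×1) / 1 = 2; f[2] = (h[2] - 2×1 - 1×1) / 1 = 3. So f = [1, 2, 3]. Check by forward convolution: h[0] = 1×1 = 1; h[1] = 1×1 + 2×1 = 3; h[2] = 1×1 + 2×1 + 3×1 = 6; h[3] = 2×1 + 3×1 = 5; h[4] = 3×1 = 3

[1, 2, 3]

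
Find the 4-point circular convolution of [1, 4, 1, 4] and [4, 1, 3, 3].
Use y[k] = Σ_j u[j]·v[(k-j) mod 4]. y[0] = 1×4 + 4×3 + 1×3 + 4×1 = 23; y[1] = 1×1 + 4×4 + 1×3 + 4×3 = 32; y[2] = 1×3 + 4×1 + 1×4 + 4×3 = 23; y[3] = 1×3 + 4×3 + 1×1 + 4×4 = 32. Result: [23, 32, 23, 32]

[23, 32, 23, 32]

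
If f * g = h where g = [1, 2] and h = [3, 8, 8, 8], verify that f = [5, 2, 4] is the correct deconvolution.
Forward-compute [5, 2, 4] * [1, 2]: h[0] = 5×1 = 5; h[1] = 5×2 + 2×1 = 12; h[2] = 2×2 + 4×1 = 8; h[3] = 4×2 = 8 → [5, 12, 8, 8]. Does not match given h = [3, 8, 8, 8].

Not verified. [5, 2, 4] * [1, 2] = [5, 12, 8, 8], which differs from [3, 8, 8, 8] at index 0.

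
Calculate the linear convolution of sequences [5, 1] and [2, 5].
y[0] = 5×2 = 10; y[1] = 5×5 + 1×2 = 27; y[2] = 1×5 = 5

[10, 27, 5]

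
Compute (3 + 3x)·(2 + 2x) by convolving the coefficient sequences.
Ascending coefficients: a = [3, 3], b = [2, 2]. c[0] = 3×2 = 6; c[1] = 3×2 + 3×2 = 12; c[2] = 3×2 = 6. Result coefficients: [6, 12, 6] → 6 + 12x + 6x^2

6 + 12x + 6x^2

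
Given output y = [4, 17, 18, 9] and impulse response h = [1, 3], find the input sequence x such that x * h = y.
Deconvolve y=[4, 17, 18, 9] by h=[1, 3]. Since h[0]=1, solve forward: x[0] = y[0] / 1 = 4; x[1] = (y[1] - 4×3) / 1 = 5; x[2] = (y[2] - 5×3) / 1 = 3. So x = [4, 5, 3]. Check by forward convolution: y[0] = 4×1 = 4; y[1] = 4×3 + 5×1 = 17; y[2] = 5×3 + 3×1 = 18; y[3] = 3×3 = 9

[4, 5, 3]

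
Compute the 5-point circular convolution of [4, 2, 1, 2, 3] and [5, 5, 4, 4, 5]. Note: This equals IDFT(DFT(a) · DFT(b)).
Either evaluate y[k] = Σ_j a[j]·b[(k-j) mod 5] directly, or use IDFT(DFT(a) · DFT(b)). y[0] = 4×5 + 2×5 + 1×4 + 2×4 + 3×5 = 57; y[1] = 4×5 + 2×5 + 1×5 + 2×4 + 3×4 = 55; y[2] = 4×4 + 2×5 + 1×5 + 2×5 + 3×4 = 53; y[3] = 4×4 + 2×4 + 1×5 + 2×5 + 3×5 = 54; y[4] = 4×5 + 2×4 + 1×4 + 2×5 + 3×5 = 57. Result: [57, 55, 53, 54, 57]

[57, 55, 53, 54, 57]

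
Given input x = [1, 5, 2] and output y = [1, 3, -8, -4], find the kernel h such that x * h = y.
Output length 4 = len(x) + len(h) - 1 ⇒ len(h) = 2. Solve h forward using h[k] = (y[k] - Σ_{i≥1} x[i]·h[k-i]) / x[0]: h[0] = y[0] / x[0] = 1 / 1 = 1; h[1] = (y[1] - 5×1) / x[0] = (3 - 5×1) / 1 = -2. So h = [1, -2]. Forward-check [1, 5, 2] * [1, -2]: y[0] = 1×1 = 1; y[1] = 1×-2 + 5×1 = 3; y[2] = 5×-2 + 2×1 = -8; y[3] = 2×-2 = -4 → [1, 3, -8, -4] ✓

[1, -2]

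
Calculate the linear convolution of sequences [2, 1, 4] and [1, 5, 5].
y[0] = 2×1 = 2; y[1] = 2×5 + 1×1 = 11; y[2] = 2×5 + 1×5 + 4×1 = 19; y[3] = 1×5 + 4×5 = 25; y[4] = 4×5 = 20

[2, 11, 19, 25, 20]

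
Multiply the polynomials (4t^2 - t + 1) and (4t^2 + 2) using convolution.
Ascending coefficients: a = [1, -1, 4], b = [2, 0, 4]. c[0] = 1×2 = 2; c[1] = 1×0 + -1×2 = -2; c[2] = 1×4 + -1×0 + 4×2 = 12; c[3] = -1×4 + 4×0 = -4; c[4] = 4×4 = 16. Result coefficients: [2, -2, 12, -4, 16] → 16t^4 - 4t^3 + 12t^2 - 2t + 2

16t^4 - 4t^3 + 12t^2 - 2t + 2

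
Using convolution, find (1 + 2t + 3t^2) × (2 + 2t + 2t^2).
Ascending coefficients: a = [1, 2, 3], b = [2, 2, 2]. c[0] = 1×2 = 2; c[1] = 1×2 + 2×2 = 6; c[2] = 1×2 + 2×2 + 3×2 = 12; c[3] = 2×2 + 3×2 = 10; c[4] = 3×2 = 6. Result coefficients: [2, 6, 12, 10, 6] → 2 + 6t + 12t^2 + 10t^3 + 6t^4

2 + 6t + 12t^2 + 10t^3 + 6t^4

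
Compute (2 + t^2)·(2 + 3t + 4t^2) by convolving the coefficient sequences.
Ascending coefficients: a = [2, 0, 1], b = [2, 3, 4]. c[0] = 2×2 = 4; c[1] = 2×3 + 0×2 = 6; c[2] = 2×4 + 0×3 + 1×2 = 10; c[3] = 0×4 + 1×3 = 3; c[4] = 1×4 = 4. Result coefficients: [4, 6, 10, 3, 4] → 4 + 6t + 10t^2 + 3t^3 + 4t^4

4 + 6t + 10t^2 + 3t^3 + 4t^4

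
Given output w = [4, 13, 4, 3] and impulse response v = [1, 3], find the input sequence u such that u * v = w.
Deconvolve w=[4, 13, 4, 3] by v=[1, 3]. Since v[0]=1, solve forward: u[0] = w[0] / 1 = 4; u[1] = (w[1] - 4×3) / 1 = 1; u[2] = (w[2] - 1×3) / 1 = 1. So u = [4, 1, 1]. Check by forward convolution: w[0] = 4×1 = 4; w[1] = 4×3 + 1×1 = 13; w[2] = 1×3 + 1×1 = 4; w[3] = 1×3 = 3

[4, 1, 1]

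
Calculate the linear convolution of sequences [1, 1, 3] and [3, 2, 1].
y[0] = 1×3 = 3; y[1] = 1×2 + 1×3 = 5; y[2] = 1×1 + 1×2 + 3×3 = 12; y[3] = 1×1 + 3×2 = 7; y[4] = 3×1 = 3

[3, 5, 12, 7, 3]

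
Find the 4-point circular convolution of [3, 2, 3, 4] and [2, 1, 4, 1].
Use y[k] = Σ_j s[j]·t[(k-j) mod 4]. y[0] = 3×2 + 2×1 + 3×4 + 4×1 = 24; y[1] = 3×1 + 2×2 + 3×1 + 4×4 = 26; y[2] = 3×4 + 2×1 + 3×2 + 4×1 = 24; y[3] = 3×1 + 2×4 + 3×1 + 4×2 = 22. Result: [24, 26, 24, 22]

[24, 26, 24, 22]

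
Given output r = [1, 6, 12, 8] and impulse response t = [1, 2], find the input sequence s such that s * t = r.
Deconvolve r=[1, 6, 12, 8] by t=[1, 2]. Since t[0]=1, solve forward: s[0] = r[0] / 1 = 1; s[1] = (r[1] - 1×2) / 1 = 4; s[2] = (r[2] - 4×2) / 1 = 4. So s = [1, 4, 4]. Check by forward convolution: r[0] = 1×1 = 1; r[1] = 1×2 + 4×1 = 6; r[2] = 4×2 + 4×1 = 12; r[3] = 4×2 = 8

[1, 4, 4]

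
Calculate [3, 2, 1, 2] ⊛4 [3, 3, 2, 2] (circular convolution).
Use y[k] = Σ_j x[j]·h[(k-j) mod 4]. y[0] = 3×3 + 2×2 + 1×2 + 2×3 = 21; y[1] = 3×3 + 2×3 + 1×2 + 2×2 = 21; y[2] = 3×2 + 2×3 + 1×3 + 2×2 = 19; y[3] = 3×2 + 2×2 + 1×3 + 2×3 = 19. Result: [21, 21, 19, 19]

[21, 21, 19, 19]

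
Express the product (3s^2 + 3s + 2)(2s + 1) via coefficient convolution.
Ascending coefficients: a = [2, 3, 3], b = [1, 2]. c[0] = 2×1 = 2; c[1] = 2×2 + 3×1 = 7; c[2] = 3×2 + 3×1 = 9; c[3] = 3×2 = 6. Result coefficients: [2, 7, 9, 6] → 6s^3 + 9s^2 + 7s + 2

6s^3 + 9s^2 + 7s + 2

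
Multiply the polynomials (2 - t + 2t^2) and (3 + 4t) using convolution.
Ascending coefficients: a = [2, -1, 2], b = [3, 4]. c[0] = 2×3 = 6; c[1] = 2×4 + -1×3 = 5; c[2] = -1×4 + 2×3 = 2; c[3] = 2×4 = 8. Result coefficients: [6, 5, 2, 8] → 6 + 5t + 2t^2 + 8t^3

6 + 5t + 2t^2 + 8t^3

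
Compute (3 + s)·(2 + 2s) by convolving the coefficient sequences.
Ascending coefficients: a = [3, 1], b = [2, 2]. c[0] = 3×2 = 6; c[1] = 3×2 + 1×2 = 8; c[2] = 1×2 = 2. Result coefficients: [6, 8, 2] → 6 + 8s + 2s^2

6 + 8s + 2s^2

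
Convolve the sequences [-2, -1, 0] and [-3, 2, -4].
y[0] = -2×-3 = 6; y[1] = -2×2 + -1×-3 = -1; y[2] = -2×-4 + -1×2 + 0×-3 = 6; y[3] = -1×-4 + 0×2 = 4; y[4] = 0×-4 = 0

[6, -1, 6, 4, 0]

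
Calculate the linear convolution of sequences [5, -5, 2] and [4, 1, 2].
y[0] = 5×4 = 20; y[1] = 5×1 + -5×4 = -15; y[2] = 5×2 + -5×1 + 2×4 = 13; y[3] = -5×2 + 2×1 = -8; y[4] = 2×2 = 4

[20, -15, 13, -8, 4]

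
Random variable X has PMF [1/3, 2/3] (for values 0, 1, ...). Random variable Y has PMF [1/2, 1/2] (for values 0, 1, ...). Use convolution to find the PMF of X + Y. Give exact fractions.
P(X+Y=k) = Σ_i P(X=i)·P(Y=k-i) — a convolution of [1/3, 2/3] and [1/2, 1/2]. P(X+Y=0) = (1/3)×(1/2) = 1/6; P(X+Y=1) = (1/3)×(1/2) + (2/3)×(1/2) = 1/6 + 1/3 = 1/2; P(X+Y=2) = (2/3)×(1/2) = 1/3. PMF: [1/6, 1/2, 1/3] (sums to 1 ✓)

[1/6, 1/2, 1/3]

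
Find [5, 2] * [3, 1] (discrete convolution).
y[0] = 5×3 = 15; y[1] = 5×1 + 2×3 = 11; y[2] = 2×1 = 2

[15, 11, 2]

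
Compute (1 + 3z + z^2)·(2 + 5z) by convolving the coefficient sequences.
Ascending coefficients: a = [1, 3, 1], b = [2, 5]. c[0] = 1×2 = 2; c[1] = 1×5 + 3×2 = 11; c[2] = 3×5 + 1×2 = 17; c[3] = 1×5 = 5. Result coefficients: [2, 11, 17, 5] → 2 + 11z + 17z^2 + 5z^3

2 + 11z + 17z^2 + 5z^3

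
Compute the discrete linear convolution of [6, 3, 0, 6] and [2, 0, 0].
y[0] = 6×2 = 12; y[1] = 6×0 + 3×2 = 6; y[2] = 6×0 + 3×0 + 0×2 = 0; y[3] = 3×0 + 0×0 + 6×2 = 12; y[4] = 0×0 + 6×0 = 0; y[5] = 6×0 = 0

[12, 6, 0, 12, 0, 0]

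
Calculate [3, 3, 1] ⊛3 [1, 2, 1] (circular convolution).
Use y[k] = Σ_j s[j]·t[(k-j) mod 3]. y[0] = 3×1 + 3×1 + 1×2 = 8; y[1] = 3×2 + 3×1 + 1×1 = 10; y[2] = 3×1 + 3×2 + 1×1 = 10. Result: [8, 10, 10]

[8, 10, 10]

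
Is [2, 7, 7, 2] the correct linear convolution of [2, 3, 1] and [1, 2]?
Recompute linear convolution of [2, 3, 1] and [1, 2]: y[0] = 2×1 = 2; y[1] = 2×2 + 3×1 = 7; y[2] = 3×2 + 1×1 = 7; y[3] = 1×2 = 2 → [2, 7, 7, 2]. Given [2, 7, 7, 2] matches, so answer: Yes

Yes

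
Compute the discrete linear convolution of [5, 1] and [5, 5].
y[0] = 5×5 = 25; y[1] = 5×5 + 1×5 = 30; y[2] = 1×5 = 5

[25, 30, 5]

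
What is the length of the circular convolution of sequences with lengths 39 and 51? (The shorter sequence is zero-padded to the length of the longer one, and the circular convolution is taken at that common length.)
Circular convolution (zero-padding the shorter input) has length max(m, n) = max(39, 51) = 51

51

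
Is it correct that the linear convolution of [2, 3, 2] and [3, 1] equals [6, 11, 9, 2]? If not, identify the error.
Recompute linear convolution of [2, 3, 2] and [3, 1]: y[0] = 2×3 = 6; y[1] = 2×1 + 3×3 = 11; y[2] = 3×1 + 2×3 = 9; y[3] = 2×1 = 2 → [6, 11, 9, 2]. Given [6, 11, 9, 2] matches, so answer: Yes

Yes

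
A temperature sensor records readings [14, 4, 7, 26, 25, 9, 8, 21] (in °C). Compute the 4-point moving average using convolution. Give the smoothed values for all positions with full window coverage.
4-point moving average kernel = [1, 1, 1, 1]. Apply in 'valid' mode (full window coverage): avg[0] = (14 + 4 + 7 + 26) / 4 = 12.75; avg[1] = (4 + 7 + 26 + 25) / 4 = 15.5; avg[2] = (7 + 26 + 25 + 9) / 4 = 16.75; avg[3] = (26 + 25 + 9 + 8) / 4 = 17.0; avg[4] = (25 + 9 + 8 + 21) / 4 = 15.75. Smoothed values: [12.75, 15.5, 16.75, 17.0, 15.75]

[12.75, 15.5, 16.75, 17.0, 15.75]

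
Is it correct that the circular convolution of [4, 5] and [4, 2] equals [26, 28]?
Recompute circular convolution of [4, 5] and [4, 2]: y[0] = 4×4 + 5×2 = 26; y[1] = 4×2 + 5×4 = 28 → [26, 28]. Given [26, 28] matches, so answer: Yes

Yes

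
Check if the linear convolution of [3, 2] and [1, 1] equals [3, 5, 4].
Recompute linear convolution of [3, 2] and [1, 1]: y[0] = 3×1 = 3; y[1] = 3×1 + 2×1 = 5; y[2] = 2×1 = 2 → [3, 5, 2]. Compare to given [3, 5, 4]: they differ at index 2: given 4, correct 2, so answer: No

No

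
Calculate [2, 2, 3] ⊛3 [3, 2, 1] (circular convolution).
Use y[k] = Σ_j u[j]·v[(k-j) mod 3]. y[0] = 2×3 + 2×1 + 3×2 = 14; y[1] = 2×2 + 2×3 + 3×1 = 13; y[2] = 2×1 + 2×2 + 3×3 = 15. Result: [14, 13, 15]

[14, 13, 15]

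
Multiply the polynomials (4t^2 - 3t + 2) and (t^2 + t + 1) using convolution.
Ascending coefficients: a = [2, -3, 4], b = [1, 1, 1]. c[0] = 2×1 = 2; c[1] = 2×1 + -3×1 = -1; c[2] = 2×1 + -3×1 + 4×1 = 3; c[3] = -3×1 + 4×1 = 1; c[4] = 4×1 = 4. Result coefficients: [2, -1, 3, 1, 4] → 4t^4 + t^3 + 3t^2 - t + 2

4t^4 + t^3 + 3t^2 - t + 2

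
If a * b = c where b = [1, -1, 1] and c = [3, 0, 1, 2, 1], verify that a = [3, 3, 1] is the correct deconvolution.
Forward-compute [3, 3, 1] * [1, -1, 1]: c[0] = 3×1 = 3; c[1] = 3×-1 + 3×1 = 0; c[2] = 3×1 + 3×-1 + 1×1 = 1; c[3] = 3×1 + 1×-1 = 2; c[4] = 1×1 = 1 → [3, 0, 1, 2, 1]. Matches given c = [3, 0, 1, 2, 1], so verified.

Verified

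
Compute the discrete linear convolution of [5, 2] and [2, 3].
y[0] = 5×2 = 10; y[1] = 5×3 + 2×2 = 19; y[2] = 2×3 = 6

[10, 19, 6]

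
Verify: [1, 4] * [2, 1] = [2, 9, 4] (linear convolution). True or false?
Recompute linear convolution of [1, 4] and [2, 1]: y[0] = 1×2 = 2; y[1] = 1×1 + 4×2 = 9; y[2] = 4×1 = 4 → [2, 9, 4]. Given [2, 9, 4] matches, so answer: Yes

Yes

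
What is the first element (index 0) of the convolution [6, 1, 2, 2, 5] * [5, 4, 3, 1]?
Use y[k] = Σ_i a[i]·b[k-i] at k=0. y[0] = 6×5 = 30

30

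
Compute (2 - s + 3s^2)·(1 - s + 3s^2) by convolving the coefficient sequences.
Ascending coefficients: a = [2, -1, 3], b = [1, -1, 3]. c[0] = 2×1 = 2; c[1] = 2×-1 + -1×1 = -3; c[2] = 2×3 + -1×-1 + 3×1 = 10; c[3] = -1×3 + 3×-1 = -6; c[4] = 3×3 = 9. Result coefficients: [2, -3, 10, -6, 9] → 2 - 3s + 10s^2 - 6s^3 + 9s^4

2 - 3s + 10s^2 - 6s^3 + 9s^4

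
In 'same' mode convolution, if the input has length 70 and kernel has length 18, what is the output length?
'Same' mode returns an output with the same length as the input: 70

70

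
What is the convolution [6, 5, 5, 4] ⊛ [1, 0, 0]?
y[0] = 6×1 = 6; y[1] = 6×0 + 5×1 = 5; y[2] = 6×0 + 5×0 + 5×1 = 5; y[3] = 5×0 + 5×0 + 4×1 = 4; y[4] = 5×0 + 4×0 = 0; y[5] = 4×0 = 0

[6, 5, 5, 4, 0, 0]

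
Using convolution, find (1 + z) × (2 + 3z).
Ascending coefficients: a = [1, 1], b = [2, 3]. c[0] = 1×2 = 2; c[1] = 1×3 + 1×2 = 5; c[2] = 1×3 = 3. Result coefficients: [2, 5, 3] → 2 + 5z + 3z^2

2 + 5z + 3z^2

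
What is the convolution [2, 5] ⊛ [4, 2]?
y[0] = 2×4 = 8; y[1] = 2×2 + 5×4 = 24; y[2] = 5×2 = 10

[8, 24, 10]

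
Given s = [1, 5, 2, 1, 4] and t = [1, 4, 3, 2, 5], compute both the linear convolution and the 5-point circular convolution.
Linear: y_lin[0] = 1×1 = 1; y_lin[1] = 1×4 + 5×1 = 9; y_lin[2] = 1×3 + 5×4 + 2×1 = 25; y_lin[3] = 1×2 + 5×3 + 2×4 + 1×1 = 26; y_lin[4] = 1×5 + 5×2 + 2×3 + 1×4 + 4×1 = 29; y_lin[5] = 5×5 + 2×2 + 1×3 + 4×4 = 48; y_lin[6] = 2×5 + 1×2 + 4×3 = 24; y_lin[7] = 1×5 + 4×2 = 13; y_lin[8] = 4×5 = 20 → [1, 9, 25, 26, 29, 48, 24, 13, 20]. Circular (length 5): y[0] = 1×1 + 5×5 + 2×2 + 1×3 + 4×4 = 49; y[1] = 1×4 + 5×1 + 2×5 + 1×2 + 4×3 = 33; y[2] = 1×3 + 5×4 + 2×1 + 1×5 + 4×2 = 38; y[3] = 1×2 + 5×3 + 2×4 + 1×1 + 4×5 = 46; y[4] = 1×5 + 5×2 + 2×3 + 1×4 + 4×1 = 29 → [49, 33, 38, 46, 29]

Linear: [1, 9, 25, 26, 29, 48, 24, 13, 20], Circular: [49, 33, 38, 46, 29]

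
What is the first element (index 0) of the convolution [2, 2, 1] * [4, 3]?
Use y[k] = Σ_i a[i]·b[k-i] at k=0. y[0] = 2×4 = 8

8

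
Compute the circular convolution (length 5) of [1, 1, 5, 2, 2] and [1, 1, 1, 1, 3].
Use y[k] = Σ_j u[j]·v[(k-j) mod 5]. y[0] = 1×1 + 1×3 + 5×1 + 2×1 + 2×1 = 13; y[1] = 1×1 + 1×1 + 5×3 + 2×1 + 2×1 = 21; y[2] = 1×1 + 1×1 + 5×1 + 2×3 + 2×1 = 15; y[3] = 1×1 + 1×1 + 5×1 + 2×1 + 2×3 = 15; y[4] = 1×3 + 1×1 + 5×1 + 2×1 + 2×1 = 13. Result: [13, 21, 15, 15, 13]

[13, 21, 15, 15, 13]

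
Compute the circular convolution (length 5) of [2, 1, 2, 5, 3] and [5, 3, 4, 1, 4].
Use y[k] = Σ_j u[j]·v[(k-j) mod 5]. y[0] = 2×5 + 1×4 + 2×1 + 5×4 + 3×3 = 45; y[1] = 2×3 + 1×5 + 2×4 + 5×1 + 3×4 = 36; y[2] = 2×4 + 1×3 + 2×5 + 5×4 + 3×1 = 44; y[3] = 2×1 + 1×4 + 2×3 + 5×5 + 3×4 = 49; y[4] = 2×4 + 1×1 + 2×4 + 5×3 + 3×5 = 47. Result: [45, 36, 44, 49, 47]

[45, 36, 44, 49, 47]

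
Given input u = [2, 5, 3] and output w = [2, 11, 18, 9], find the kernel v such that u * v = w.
Output length 4 = len(u) + len(v) - 1 ⇒ len(v) = 2. Solve v forward using v[k] = (w[k] - Σ_{i≥1} u[i]·v[k-i]) / u[0]: v[0] = w[0] / u[0] = 2 / 2 = 1; v[1] = (w[1] - 5×1) / u[0] = (11 - 5×1) / 2 = 3. So v = [1, 3]. Forward-check [2, 5, 3] * [1, 3]: w[0] = 2×1 = 2; w[1] = 2×3 + 5×1 = 11; w[2] = 5×3 + 3×1 = 18; w[3] = 3×3 = 9 → [2, 11, 18, 9] ✓

[1, 3]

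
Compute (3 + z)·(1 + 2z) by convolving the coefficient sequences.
Ascending coefficients: a = [3, 1], b = [1, 2]. c[0] = 3×1 = 3; c[1] = 3×2 + 1×1 = 7; c[2] = 1×2 = 2. Result coefficients: [3, 7, 2] → 3 + 7z + 2z^2

3 + 7z + 2z^2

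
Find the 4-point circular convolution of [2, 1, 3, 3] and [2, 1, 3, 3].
Use y[k] = Σ_j a[j]·b[(k-j) mod 4]. y[0] = 2×2 + 1×3 + 3×3 + 3×1 = 19; y[1] = 2×1 + 1×2 + 3×3 + 3×3 = 22; y[2] = 2×3 + 1×1 + 3×2 + 3×3 = 22; y[3] = 2×3 + 1×3 + 3×1 + 3×2 = 18. Result: [19, 22, 22, 18]

[19, 22, 22, 18]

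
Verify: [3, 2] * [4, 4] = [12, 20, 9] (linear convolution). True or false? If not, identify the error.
Recompute linear convolution of [3, 2] and [4, 4]: y[0] = 3×4 = 12; y[1] = 3×4 + 2×4 = 20; y[2] = 2×4 = 8 → [12, 20, 8]. Compare to given [12, 20, 9]: they differ at index 2: given 9, correct 8, so answer: No

No. Error at index 2: given 9, correct 8.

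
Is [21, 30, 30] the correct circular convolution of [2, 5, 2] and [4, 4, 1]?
Recompute circular convolution of [2, 5, 2] and [4, 4, 1]: y[0] = 2×4 + 5×1 + 2×4 = 21; y[1] = 2×4 + 5×4 + 2×1 = 30; y[2] = 2×1 + 5×4 + 2×4 = 30 → [21, 30, 30]. Given [21, 30, 30] matches, so answer: Yes

Yes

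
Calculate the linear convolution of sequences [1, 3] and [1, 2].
y[0] = 1×1 = 1; y[1] = 1×2 + 3×1 = 5; y[2] = 3×2 = 6

[1, 5, 6]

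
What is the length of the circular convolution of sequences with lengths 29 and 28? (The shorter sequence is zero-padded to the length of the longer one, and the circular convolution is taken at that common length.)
Circular convolution (zero-padding the shorter input) has length max(m, n) = max(29, 28) = 29

29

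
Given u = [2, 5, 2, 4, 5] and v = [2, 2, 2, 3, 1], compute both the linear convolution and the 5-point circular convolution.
Linear: y_lin[0] = 2×2 = 4; y_lin[1] = 2×2 + 5×2 = 14; y_lin[2] = 2×2 + 5×2 + 2×2 = 18; y_lin[3] = 2×3 + 5×2 + 2×2 + 4×2 = 28; y_lin[4] = 2×1 + 5×3 + 2×2 + 4×2 + 5×2 = 39; y_lin[5] = 5×1 + 2×3 + 4×2 + 5×2 = 29; y_lin[6] = 2×1 + 4×3 + 5×2 = 24; y_lin[7] = 4×1 + 5×3 = 19; y_lin[8] = 5×1 = 5 → [4, 14, 18, 28, 39, 29, 24, 19, 5]. Circular (length 5): y[0] = 2×2 + 5×1 + 2×3 + 4×2 + 5×2 = 33; y[1] = 2×2 + 5×2 + 2×1 + 4×3 + 5×2 = 38; y[2] = 2×2 + 5×2 + 2×2 + 4×1 + 5×3 = 37; y[3] = 2×3 + 5×2 + 2×2 + 4×2 + 5×1 = 33; y[4] = 2×1 + 5×3 + 2×2 + 4×2 + 5×2 = 39 → [33, 38, 37, 33, 39]

Linear: [4, 14, 18, 28, 39, 29, 24, 19, 5], Circular: [33, 38, 37, 33, 39]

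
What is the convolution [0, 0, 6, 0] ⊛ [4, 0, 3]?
y[0] = 0×4 = 0; y[1] = 0×0 + 0×4 = 0; y[2] = 0×3 + 0×0 + 6×4 = 24; y[3] = 0×3 + 6×0 + 0×4 = 0; y[4] = 6×3 + 0×0 = 18; y[5] = 0×3 = 0

[0, 0, 24, 0, 18, 0]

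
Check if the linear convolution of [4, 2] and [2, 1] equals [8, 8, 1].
Recompute linear convolution of [4, 2] and [2, 1]: y[0] = 4×2 = 8; y[1] = 4×1 + 2×2 = 8; y[2] = 2×1 = 2 → [8, 8, 2]. Compare to given [8, 8, 1]: they differ at index 2: given 1, correct 2, so answer: No

No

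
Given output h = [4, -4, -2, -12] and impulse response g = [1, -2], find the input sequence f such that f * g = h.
Deconvolve h=[4, -4, -2, -12] by g=[1, -2]. Since g[0]=1, solve forward: f[0] = h[0] / 1 = 4; f[1] = (h[1] - 4×-2) / 1 = 4; f[2] = (h[2] - 4×-2) / 1 = 6. So f = [4, 4, 6]. Check by forward convolution: h[0] = 4×1 = 4; h[1] = 4×-2 + 4×1 = -4; h[2] = 4×-2 + 6×1 = -2; h[3] = 6×-2 = -12

[4, 4, 6]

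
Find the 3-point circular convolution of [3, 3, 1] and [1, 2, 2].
Use y[k] = Σ_j x[j]·h[(k-j) mod 3]. y[0] = 3×1 + 3×2 + 1×2 = 11; y[1] = 3×2 + 3×1 + 1×2 = 11; y[2] = 3×2 + 3×2 + 1×1 = 13. Result: [11, 11, 13]

[11, 11, 13]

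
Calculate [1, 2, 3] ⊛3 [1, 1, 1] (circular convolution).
Use y[k] = Σ_j f[j]·g[(k-j) mod 3]. y[0] = 1×1 + 2×1 + 3×1 = 6; y[1] = 1×1 + 2×1 + 3×1 = 6; y[2] = 1×1 + 2×1 + 3×1 = 6. Result: [6, 6, 6]

[6, 6, 6]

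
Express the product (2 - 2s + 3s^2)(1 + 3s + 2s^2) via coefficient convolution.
Ascending coefficients: a = [2, -2, 3], b = [1, 3, 2]. c[0] = 2×1 = 2; c[1] = 2×3 + -2×1 = 4; c[2] = 2×2 + -2×3 + 3×1 = 1; c[3] = -2×2 + 3×3 = 5; c[4] = 3×2 = 6. Result coefficients: [2, 4, 1, 5, 6] → 2 + 4s + s^2 + 5s^3 + 6s^4

2 + 4s + s^2 + 5s^3 + 6s^4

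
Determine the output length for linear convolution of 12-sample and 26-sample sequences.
Linear/full convolution length: m + n - 1 = 12 + 26 - 1 = 37

37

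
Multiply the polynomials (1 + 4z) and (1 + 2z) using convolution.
Ascending coefficients: a = [1, 4], b = [1, 2]. c[0] = 1×1 = 1; c[1] = 1×2 + 4×1 = 6; c[2] = 4×2 = 8. Result coefficients: [1, 6, 8] → 1 + 6z + 8z^2

1 + 6z + 8z^2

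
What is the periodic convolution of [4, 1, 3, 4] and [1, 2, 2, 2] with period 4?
Use y[k] = Σ_j a[j]·b[(k-j) mod 4]. y[0] = 4×1 + 1×2 + 3×2 + 4×2 = 20; y[1] = 4×2 + 1×1 + 3×2 + 4×2 = 23; y[2] = 4×2 + 1×2 + 3×1 + 4×2 = 21; y[3] = 4×2 + 1×2 + 3×2 + 4×1 = 20. Result: [20, 23, 21, 20]

[20, 23, 21, 20]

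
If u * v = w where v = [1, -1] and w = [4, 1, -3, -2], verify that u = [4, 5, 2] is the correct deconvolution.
Forward-compute [4, 5, 2] * [1, -1]: w[0] = 4×1 = 4; w[1] = 4×-1 + 5×1 = 1; w[2] = 5×-1 + 2×1 = -3; w[3] = 2×-1 = -2 → [4, 1, -3, -2]. Matches given w = [4, 1, -3, -2], so verified.

Verified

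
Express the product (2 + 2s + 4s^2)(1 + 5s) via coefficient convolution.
Ascending coefficients: a = [2, 2, 4], b = [1, 5]. c[0] = 2×1 = 2; c[1] = 2×5 + 2×1 = 12; c[2] = 2×5 + 4×1 = 14; c[3] = 4×5 = 20. Result coefficients: [2, 12, 14, 20] → 2 + 12s + 14s^2 + 20s^3

2 + 12s + 14s^2 + 20s^3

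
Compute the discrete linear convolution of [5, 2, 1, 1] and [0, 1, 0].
y[0] = 5×0 = 0; y[1] = 5×1 + 2×0 = 5; y[2] = 5×0 + 2×1 + 1×0 = 2; y[3] = 2×0 + 1×1 + 1×0 = 1; y[4] = 1×0 + 1×1 = 1; y[5] = 1×0 = 0

[0, 5, 2, 1, 1, 0]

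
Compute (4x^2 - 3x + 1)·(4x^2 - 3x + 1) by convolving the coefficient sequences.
Ascending coefficients: a = [1, -3, 4], b = [1, -3, 4]. c[0] = 1×1 = 1; c[1] = 1×-3 + -3×1 = -6; c[2] = 1×4 + -3×-3 + 4×1 = 17; c[3] = -3×4 + 4×-3 = -24; c[4] = 4×4 = 16. Result coefficients: [1, -6, 17, -24, 16] → 16x^4 - 24x^3 + 17x^2 - 6x + 1

16x^4 - 24x^3 + 17x^2 - 6x + 1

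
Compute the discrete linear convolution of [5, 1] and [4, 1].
y[0] = 5×4 = 20; y[1] = 5×1 + 1×4 = 9; y[2] = 1×1 = 1

[20, 9, 1]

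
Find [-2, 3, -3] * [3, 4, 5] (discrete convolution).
y[0] = -2×3 = -6; y[1] = -2×4 + 3×3 = 1; y[2] = -2×5 + 3×4 + -3×3 = -7; y[3] = 3×5 + -3×4 = 3; y[4] = -3×5 = -15

[-6, 1, -7, 3, -15]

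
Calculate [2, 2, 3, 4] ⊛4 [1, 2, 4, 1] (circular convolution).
Use y[k] = Σ_j a[j]·b[(k-j) mod 4]. y[0] = 2×1 + 2×1 + 3×4 + 4×2 = 24; y[1] = 2×2 + 2×1 + 3×1 + 4×4 = 25; y[2] = 2×4 + 2×2 + 3×1 + 4×1 = 19; y[3] = 2×1 + 2×4 + 3×2 + 4×1 = 20. Result: [24, 25, 19, 20]

[24, 25, 19, 20]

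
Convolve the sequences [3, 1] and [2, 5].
y[0] = 3×2 = 6; y[1] = 3×5 + 1×2 = 17; y[2] = 1×5 = 5

[6, 17, 5]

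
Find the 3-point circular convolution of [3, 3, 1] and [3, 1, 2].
Use y[k] = Σ_j u[j]·v[(k-j) mod 3]. y[0] = 3×3 + 3×2 + 1×1 = 16; y[1] = 3×1 + 3×3 + 1×2 = 14; y[2] = 3×2 + 3×1 + 1×3 = 12. Result: [16, 14, 12]

[16, 14, 12]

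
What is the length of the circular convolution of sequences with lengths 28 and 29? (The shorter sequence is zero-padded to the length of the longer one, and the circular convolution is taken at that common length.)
Circular convolution (zero-padding the shorter input) has length max(m, n) = max(28, 29) = 29

29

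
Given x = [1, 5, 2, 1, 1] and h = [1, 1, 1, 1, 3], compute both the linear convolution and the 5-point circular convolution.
Linear: y_lin[0] = 1×1 = 1; y_lin[1] = 1×1 + 5×1 = 6; y_lin[2] = 1×1 + 5×1 + 2×1 = 8; y_lin[3] = 1×1 + 5×1 + 2×1 + 1×1 = 9; y_lin[4] = 1×3 + 5×1 + 2×1 + 1×1 + 1×1 = 12; y_lin[5] = 5×3 + 2×1 + 1×1 + 1×1 = 19; y_lin[6] = 2×3 + 1×1 + 1×1 = 8; y_lin[7] = 1×3 + 1×1 = 4; y_lin[8] = 1×3 = 3 → [1, 6, 8, 9, 12, 19, 8, 4, 3]. Circular (length 5): y[0] = 1×1 + 5×3 + 2×1 + 1×1 + 1×1 = 20; y[1] = 1×1 + 5×1 + 2×3 + 1×1 + 1×1 = 14; y[2] = 1×1 + 5×1 + 2×1 + 1×3 + 1×1 = 12; y[3] = 1×1 + 5×1 + 2×1 + 1×1 + 1×3 = 12; y[4] = 1×3 + 5×1 + 2×1 + 1×1 + 1×1 = 12 → [20, 14, 12, 12, 12]

Linear: [1, 6, 8, 9, 12, 19, 8, 4, 3], Circular: [20, 14, 12, 12, 12]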